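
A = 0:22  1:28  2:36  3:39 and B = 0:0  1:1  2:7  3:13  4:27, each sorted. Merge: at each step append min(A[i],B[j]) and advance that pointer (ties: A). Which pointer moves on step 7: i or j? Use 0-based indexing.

[i=0,j=0] A[i]=22>B[j]=0 take 0 → j++
[i=0,j=1] A[i]=22>B[j]=1 take 1 → j++
[i=0,j=2] A[i]=22>B[j]=7 take 7 → j++
[i=0,j=3] A[i]=22>B[j]=13 take 13 → j++
[i=0,j=4] A[i]=22<=B[j]=27 take 22 → i++
[i=1,j=4] A[i]=28>B[j]=27 take 27 → j++
[i=1,j=5] B done, take A[i]=28 → i++

i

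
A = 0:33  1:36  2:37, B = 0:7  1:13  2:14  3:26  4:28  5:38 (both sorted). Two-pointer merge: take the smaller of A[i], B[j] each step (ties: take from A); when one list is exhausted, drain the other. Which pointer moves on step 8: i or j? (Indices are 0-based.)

i=0 j=0: A[i]=33>B[j]=7 take 7, j++
i=0 j=1: A[i]=33>B[j]=13 take 13, j++
i=0 j=2: A[i]=33>B[j]=14 take 14, j++
i=0 j=3: A[i]=33>B[j]=26 take 26, j++
i=0 j=4: A[i]=33>B[j]=28 take 28, j++
i=0 j=5: A[i]=33<=B[j]=38 take 33, i++
i=1 j=5: A[i]=36<=B[j]=38 take 36, i++
i=2 j=5: A[i]=37<=B[j]=38 take 37, i++

i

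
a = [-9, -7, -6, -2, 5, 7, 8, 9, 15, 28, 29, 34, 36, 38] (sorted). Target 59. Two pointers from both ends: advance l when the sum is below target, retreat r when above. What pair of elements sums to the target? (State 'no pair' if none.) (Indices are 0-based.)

no pair

l=0 r=13: -9+38=29 <59, l++
l=1 r=13: -7+38=31 <59, l++
l=2 r=13: -6+38=32 <59, l++
l=3 r=13: -2+38=36 <59, l++
l=4 r=13: 5+38=43 <59, l++
l=5 r=13: 7+38=45 <59, l++
l=6 r=13: 8+38=46 <59, l++
l=7 r=13: 9+38=47 <59, l++
l=8 r=13: 15+38=53 <59, l++
l=9 r=13: 28+38=66 >59, r--
l=9 r=12: 28+36=64 >59, r--
l=9 r=11: 28+34=62 >59, r--
l=9 r=10: 28+29=57 <59, l++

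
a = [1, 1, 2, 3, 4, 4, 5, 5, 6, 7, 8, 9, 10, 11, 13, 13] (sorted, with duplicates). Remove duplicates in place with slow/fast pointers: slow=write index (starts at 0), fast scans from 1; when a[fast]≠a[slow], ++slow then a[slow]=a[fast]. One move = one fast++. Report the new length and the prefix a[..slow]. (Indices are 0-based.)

length 12; prefix = [1, 2, 3, 4, 5, 6, 7, 8, 9, 10, 11, 13]

(s=0,f=1) a[fast]=1=a[slow] dup → fast++
(s=0,f=2) a[fast]=2≠a[slow]=1 write a[1]=2 → slow++,fast++
(s=1,f=3) a[fast]=3≠a[slow]=2 write a[2]=3 → slow++,fast++
(s=2,f=4) a[fast]=4≠a[slow]=3 write a[3]=4 → slow++,fast++
(s=3,f=5) a[fast]=4=a[slow] dup → fast++
(s=3,f=6) a[fast]=5≠a[slow]=4 write a[4]=5 → slow++,fast++
(s=4,f=7) a[fast]=5=a[slow] dup → fast++
(s=4,f=8) a[fast]=6≠a[slow]=5 write a[5]=6 → slow++,fast++
(s=5,f=9) a[fast]=7≠a[slow]=6 write a[6]=7 → slow++,fast++
(s=6,f=10) a[fast]=8≠a[slow]=7 write a[7]=8 → slow++,fast++
(s=7,f=11) a[fast]=9≠a[slow]=8 write a[8]=9 → slow++,fast++
(s=8,f=12) a[fast]=10≠a[slow]=9 write a[9]=10 → slow++,fast++
(s=9,f=13) a[fast]=11≠a[slow]=10 write a[10]=11 → slow++,fast++
(s=10,f=14) a[fast]=13≠a[slow]=11 write a[11]=13 → slow++,fast++
(s=11,f=15) a[fast]=13=a[slow] dup → fast++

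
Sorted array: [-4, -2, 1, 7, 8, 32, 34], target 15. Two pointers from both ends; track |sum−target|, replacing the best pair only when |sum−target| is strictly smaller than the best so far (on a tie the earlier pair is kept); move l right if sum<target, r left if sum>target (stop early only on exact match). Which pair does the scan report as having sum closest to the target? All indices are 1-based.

pair (7, 8) with sum 15 (|Δ|=0)

l=1 r=7: -4+34=30 d=15 *, r--
l=1 r=6: -4+32=28 d=13 *, r--
l=1 r=5: -4+8=4 d=11 *, l++
l=2 r=5: -2+8=6 d=9 *, l++
l=3 r=5: 1+8=9 d=6 *, l++
l=4 r=5: 7+8=15 d=0 *, stop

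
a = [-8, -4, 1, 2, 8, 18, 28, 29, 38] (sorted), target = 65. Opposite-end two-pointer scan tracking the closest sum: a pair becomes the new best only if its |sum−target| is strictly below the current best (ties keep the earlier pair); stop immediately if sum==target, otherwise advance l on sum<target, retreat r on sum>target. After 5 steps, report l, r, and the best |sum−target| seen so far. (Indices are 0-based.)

[0,8] -8+38=30 d=35 * → l++
[1,8] -4+38=34 d=31 * → l++
[2,8] 1+38=39 d=26 * → l++
[3,8] 2+38=40 d=25 * → l++
[4,8] 8+38=46 d=19 * → l++

l=5, r=8, best |Δ|=19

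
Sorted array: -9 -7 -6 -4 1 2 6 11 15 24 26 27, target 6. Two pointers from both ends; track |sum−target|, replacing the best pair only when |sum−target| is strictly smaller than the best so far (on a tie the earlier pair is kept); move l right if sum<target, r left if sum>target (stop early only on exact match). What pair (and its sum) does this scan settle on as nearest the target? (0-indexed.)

pair (-9, 15) with sum 6 (|Δ|=0)

[0,11] -9+27=18 d=12 * → r--
[0,10] -9+26=17 d=11 * → r--
[0,9] -9+24=15 d=9 * → r--
[0,8] -9+15=6 d=0 * → stop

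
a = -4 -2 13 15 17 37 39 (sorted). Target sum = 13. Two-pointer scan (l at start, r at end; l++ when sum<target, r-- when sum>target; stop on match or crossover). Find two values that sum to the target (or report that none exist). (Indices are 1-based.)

(-4, 17)

[1,7] -4+39=35 >13 → r--
[1,6] -4+37=33 >13 → r--
[1,5] -4+17=13 → found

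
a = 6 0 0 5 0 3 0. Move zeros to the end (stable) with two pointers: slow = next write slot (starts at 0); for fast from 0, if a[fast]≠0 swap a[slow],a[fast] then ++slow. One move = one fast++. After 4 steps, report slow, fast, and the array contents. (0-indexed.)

(s=0,f=0) a[fast]=6≠0 swap→a[0]=6 → slow++,fast++
(s=1,f=1) a[fast]=0 → fast++
(s=1,f=2) a[fast]=0 → fast++
(s=1,f=3) a[fast]=5≠0 swap→a[1]=5 → slow++,fast++

slow=2, fast=4, a=[6, 5, 0, 0, 0, 3, 0]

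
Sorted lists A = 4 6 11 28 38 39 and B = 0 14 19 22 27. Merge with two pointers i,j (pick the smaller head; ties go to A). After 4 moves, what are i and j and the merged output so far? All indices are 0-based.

i=3, j=1, merged so far=[0, 4, 6, 11]

[i=0,j=0] A[i]=4>B[j]=0 take 0 → j++
[i=0,j=1] A[i]=4<=B[j]=14 take 4 → i++
[i=1,j=1] A[i]=6<=B[j]=14 take 6 → i++
[i=2,j=1] A[i]=11<=B[j]=14 take 11 → i++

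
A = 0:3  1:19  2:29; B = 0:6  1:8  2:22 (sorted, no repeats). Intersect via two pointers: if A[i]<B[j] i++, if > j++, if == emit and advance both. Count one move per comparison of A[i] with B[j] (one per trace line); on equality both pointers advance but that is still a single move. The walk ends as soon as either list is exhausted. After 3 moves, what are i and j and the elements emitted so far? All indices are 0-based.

i=0 j=0: 3<6, i++
i=1 j=0: 19>6, j++
i=1 j=1: 19>8, j++

i=1, j=2, emitted=[]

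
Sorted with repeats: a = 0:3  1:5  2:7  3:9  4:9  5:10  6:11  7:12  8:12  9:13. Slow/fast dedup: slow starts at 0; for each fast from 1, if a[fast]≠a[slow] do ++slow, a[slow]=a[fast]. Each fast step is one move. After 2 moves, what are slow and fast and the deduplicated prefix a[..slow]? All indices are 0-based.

slow=2, fast=3, prefix=[3, 5, 7]

(s=0,f=1) a[fast]=5≠a[slow]=3 write a[1]=5 → slow++,fast++
(s=1,f=2) a[fast]=7≠a[slow]=5 write a[2]=7 → slow++,fast++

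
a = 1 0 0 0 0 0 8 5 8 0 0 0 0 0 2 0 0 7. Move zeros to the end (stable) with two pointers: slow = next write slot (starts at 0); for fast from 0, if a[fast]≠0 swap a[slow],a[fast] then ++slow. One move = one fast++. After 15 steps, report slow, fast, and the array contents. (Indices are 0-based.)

(s=0,f=0) a[fast]=1≠0 swap→a[0]=1 → slow++,fast++
(s=1,f=1) a[fast]=0 → fast++
(s=1,f=2) a[fast]=0 → fast++
(s=1,f=3) a[fast]=0 → fast++
(s=1,f=4) a[fast]=0 → fast++
(s=1,f=5) a[fast]=0 → fast++
(s=1,f=6) a[fast]=8≠0 swap→a[1]=8 → slow++,fast++
(s=2,f=7) a[fast]=5≠0 swap→a[2]=5 → slow++,fast++
(s=3,f=8) a[fast]=8≠0 swap→a[3]=8 → slow++,fast++
(s=4,f=9) a[fast]=0 → fast++
(s=4,f=10) a[fast]=0 → fast++
(s=4,f=11) a[fast]=0 → fast++
(s=4,f=12) a[fast]=0 → fast++
(s=4,f=13) a[fast]=0 → fast++
(s=4,f=14) a[fast]=2≠0 swap→a[4]=2 → slow++,fast++

slow=5, fast=15, a=[1, 8, 5, 8, 2, 0, 0, 0, 0, 0, 0, 0, 0, 0, 0, 0, 0, 7]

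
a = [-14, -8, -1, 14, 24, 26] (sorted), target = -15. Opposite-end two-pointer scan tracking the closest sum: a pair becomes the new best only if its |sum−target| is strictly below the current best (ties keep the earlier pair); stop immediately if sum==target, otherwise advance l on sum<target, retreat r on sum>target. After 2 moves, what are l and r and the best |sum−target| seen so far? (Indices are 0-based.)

l=0, r=3, best |Δ|=25

[0,5] -14+26=12 d=27 * → r--
[0,4] -14+24=10 d=25 * → r--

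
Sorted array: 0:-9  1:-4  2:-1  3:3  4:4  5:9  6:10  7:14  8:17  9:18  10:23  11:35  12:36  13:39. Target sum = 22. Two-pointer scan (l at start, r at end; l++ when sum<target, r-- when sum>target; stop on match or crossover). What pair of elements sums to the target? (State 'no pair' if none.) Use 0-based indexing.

l=0 r=13: -9+39=30 >22, r--
l=0 r=12: -9+36=27 >22, r--
l=0 r=11: -9+35=26 >22, r--
l=0 r=10: -9+23=14 <22, l++
l=1 r=10: -4+23=19 <22, l++
l=2 r=10: -1+23=22, found

(-1, 23)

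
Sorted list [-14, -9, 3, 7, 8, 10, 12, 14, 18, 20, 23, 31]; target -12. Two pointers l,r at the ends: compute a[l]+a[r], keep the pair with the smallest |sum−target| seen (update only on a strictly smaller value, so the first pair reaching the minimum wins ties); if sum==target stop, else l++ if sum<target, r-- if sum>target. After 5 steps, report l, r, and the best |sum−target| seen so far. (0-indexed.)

[0,11] -14+31=17 d=29 * → r--
[0,10] -14+23=9 d=21 * → r--
[0,9] -14+20=6 d=18 * → r--
[0,8] -14+18=4 d=16 * → r--
[0,7] -14+14=0 d=12 * → r--

l=0, r=6, best |Δ|=12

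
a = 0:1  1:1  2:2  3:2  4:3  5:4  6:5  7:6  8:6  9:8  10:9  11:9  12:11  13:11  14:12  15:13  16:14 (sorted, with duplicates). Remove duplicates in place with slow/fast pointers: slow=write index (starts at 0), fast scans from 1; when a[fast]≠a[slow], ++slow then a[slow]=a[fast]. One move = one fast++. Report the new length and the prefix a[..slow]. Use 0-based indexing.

length 12; prefix = [1, 2, 3, 4, 5, 6, 8, 9, 11, 12, 13, 14]

(s=0,f=1) a[fast]=1=a[slow] dup → fast++
(s=0,f=2) a[fast]=2≠a[slow]=1 write a[1]=2 → slow++,fast++
(s=1,f=3) a[fast]=2=a[slow] dup → fast++
(s=1,f=4) a[fast]=3≠a[slow]=2 write a[2]=3 → slow++,fast++
(s=2,f=5) a[fast]=4≠a[slow]=3 write a[3]=4 → slow++,fast++
(s=3,f=6) a[fast]=5≠a[slow]=4 write a[4]=5 → slow++,fast++
(s=4,f=7) a[fast]=6≠a[slow]=5 write a[5]=6 → slow++,fast++
(s=5,f=8) a[fast]=6=a[slow] dup → fast++
(s=5,f=9) a[fast]=8≠a[slow]=6 write a[6]=8 → slow++,fast++
(s=6,f=10) a[fast]=9≠a[slow]=8 write a[7]=9 → slow++,fast++
(s=7,f=11) a[fast]=9=a[slow] dup → fast++
(s=7,f=12) a[fast]=11≠a[slow]=9 write a[8]=11 → slow++,fast++
(s=8,f=13) a[fast]=11=a[slow] dup → fast++
(s=8,f=14) a[fast]=12≠a[slow]=11 write a[9]=12 → slow++,fast++
(s=9,f=15) a[fast]=13≠a[slow]=12 write a[10]=13 → slow++,fast++
(s=10,f=16) a[fast]=14≠a[slow]=13 write a[11]=14 → slow++,fast++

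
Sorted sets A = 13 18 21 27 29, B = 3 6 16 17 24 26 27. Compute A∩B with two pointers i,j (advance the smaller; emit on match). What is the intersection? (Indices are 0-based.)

[i=0,j=0] 13>3 → j++
[i=0,j=1] 13>6 → j++
[i=0,j=2] 13<16 → i++
[i=1,j=2] 18>16 → j++
[i=1,j=3] 18>17 → j++
[i=1,j=4] 18<24 → i++
[i=2,j=4] 21<24 → i++
[i=3,j=4] 27>24 → j++
[i=3,j=5] 27>26 → j++
[i=3,j=6] 27==27 emit → i++,j++

intersection = [27]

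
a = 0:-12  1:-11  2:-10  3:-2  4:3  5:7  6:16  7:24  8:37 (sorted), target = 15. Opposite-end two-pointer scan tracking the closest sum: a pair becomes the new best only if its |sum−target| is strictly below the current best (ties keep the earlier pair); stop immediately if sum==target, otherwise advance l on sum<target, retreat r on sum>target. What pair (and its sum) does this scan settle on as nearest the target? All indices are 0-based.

pair (-10, 24) with sum 14 (|Δ|=1)

l=0 r=8: -12+37=25 d=10 *, r--
l=0 r=7: -12+24=12 d=3 *, l++
l=1 r=7: -11+24=13 d=2 *, l++
l=2 r=7: -10+24=14 d=1 *, l++
l=3 r=7: -2+24=22 d=7, r--
l=3 r=6: -2+16=14 d=1, l++
l=4 r=6: 3+16=19 d=4, r--
l=4 r=5: 3+7=10 d=5, l++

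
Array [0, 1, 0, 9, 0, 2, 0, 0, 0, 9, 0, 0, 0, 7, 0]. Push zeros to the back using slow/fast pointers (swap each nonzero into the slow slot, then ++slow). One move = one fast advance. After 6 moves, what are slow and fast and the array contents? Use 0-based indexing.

(s=0,f=0) a[fast]=0 → fast++
(s=0,f=1) a[fast]=1≠0 swap→a[0]=1 → slow++,fast++
(s=1,f=2) a[fast]=0 → fast++
(s=1,f=3) a[fast]=9≠0 swap→a[1]=9 → slow++,fast++
(s=2,f=4) a[fast]=0 → fast++
(s=2,f=5) a[fast]=2≠0 swap→a[2]=2 → slow++,fast++

slow=3, fast=6, a=[1, 9, 2, 0, 0, 0, 0, 0, 0, 9, 0, 0, 0, 7, 0]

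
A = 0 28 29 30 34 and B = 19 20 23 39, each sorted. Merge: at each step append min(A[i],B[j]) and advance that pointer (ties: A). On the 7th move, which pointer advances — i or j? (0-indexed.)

i=0 j=0: A[i]=0<=B[j]=19 take 0, i++
i=1 j=0: A[i]=28>B[j]=19 take 19, j++
i=1 j=1: A[i]=28>B[j]=20 take 20, j++
i=1 j=2: A[i]=28>B[j]=23 take 23, j++
i=1 j=3: A[i]=28<=B[j]=39 take 28, i++
i=2 j=3: A[i]=29<=B[j]=39 take 29, i++
i=3 j=3: A[i]=30<=B[j]=39 take 30, i++

i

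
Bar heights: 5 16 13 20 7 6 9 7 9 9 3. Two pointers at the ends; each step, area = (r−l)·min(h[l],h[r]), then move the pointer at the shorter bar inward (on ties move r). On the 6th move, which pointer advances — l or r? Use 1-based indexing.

r

[1,11] min(5,3)*10=30 best=30 * → r--
[1,10] min(5,9)*9=45 best=45 * → l++
[2,10] min(16,9)*8=72 best=72 * → r--
[2,9] min(16,9)*7=63 best=72 → r--
[2,8] min(16,7)*6=42 best=72 → r--
[2,7] min(16,9)*5=45 best=72 → r--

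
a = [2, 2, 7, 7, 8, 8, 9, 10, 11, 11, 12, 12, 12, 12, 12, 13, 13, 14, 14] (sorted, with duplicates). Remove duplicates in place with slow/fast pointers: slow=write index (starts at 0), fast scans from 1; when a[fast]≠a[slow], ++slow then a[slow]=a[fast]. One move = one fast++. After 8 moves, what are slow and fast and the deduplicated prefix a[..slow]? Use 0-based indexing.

slow=0 fast=1: a[fast]=2=a[slow] dup, fast++
slow=0 fast=2: a[fast]=7≠a[slow]=2 write a[1]=7, slow++,fast++
slow=1 fast=3: a[fast]=7=a[slow] dup, fast++
slow=1 fast=4: a[fast]=8≠a[slow]=7 write a[2]=8, slow++,fast++
slow=2 fast=5: a[fast]=8=a[slow] dup, fast++
slow=2 fast=6: a[fast]=9≠a[slow]=8 write a[3]=9, slow++,fast++
slow=3 fast=7: a[fast]=10≠a[slow]=9 write a[4]=10, slow++,fast++
slow=4 fast=8: a[fast]=11≠a[slow]=10 write a[5]=11, slow++,fast++

slow=5, fast=9, prefix=[2, 7, 8, 9, 10, 11]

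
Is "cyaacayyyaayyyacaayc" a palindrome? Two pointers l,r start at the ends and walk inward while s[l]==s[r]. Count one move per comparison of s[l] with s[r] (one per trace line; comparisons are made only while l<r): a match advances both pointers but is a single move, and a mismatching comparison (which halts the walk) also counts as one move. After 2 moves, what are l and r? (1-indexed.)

l=3, r=18

l=1 r=20: 'c'=='c', l++,r--
l=2 r=19: 'y'=='y', l++,r--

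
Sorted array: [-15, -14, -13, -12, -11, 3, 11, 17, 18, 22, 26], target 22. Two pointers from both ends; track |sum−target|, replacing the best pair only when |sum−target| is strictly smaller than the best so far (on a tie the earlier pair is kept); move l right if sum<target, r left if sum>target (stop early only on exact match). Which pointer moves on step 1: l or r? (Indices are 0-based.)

[0,10] -15+26=11 d=11 * → l++

l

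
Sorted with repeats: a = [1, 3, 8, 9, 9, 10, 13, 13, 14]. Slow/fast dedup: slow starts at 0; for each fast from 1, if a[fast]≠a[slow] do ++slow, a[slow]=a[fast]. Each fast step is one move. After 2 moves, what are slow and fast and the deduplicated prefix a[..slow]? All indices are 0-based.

slow=2, fast=3, prefix=[1, 3, 8]

slow=0 fast=1: a[fast]=3≠a[slow]=1 write a[1]=3, slow++,fast++
slow=1 fast=2: a[fast]=8≠a[slow]=3 write a[2]=8, slow++,fast++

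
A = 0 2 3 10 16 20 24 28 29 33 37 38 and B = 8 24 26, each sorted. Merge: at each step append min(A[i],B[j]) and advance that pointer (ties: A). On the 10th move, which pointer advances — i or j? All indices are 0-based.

i=0 j=0: A[i]=0<=B[j]=8 take 0, i++
i=1 j=0: A[i]=2<=B[j]=8 take 2, i++
i=2 j=0: A[i]=3<=B[j]=8 take 3, i++
i=3 j=0: A[i]=10>B[j]=8 take 8, j++
i=3 j=1: A[i]=10<=B[j]=24 take 10, i++
i=4 j=1: A[i]=16<=B[j]=24 take 16, i++
i=5 j=1: A[i]=20<=B[j]=24 take 20, i++
i=6 j=1: A[i]=24<=B[j]=24 take 24, i++
i=7 j=1: A[i]=28>B[j]=24 take 24, j++
i=7 j=2: A[i]=28>B[j]=26 take 26, j++

j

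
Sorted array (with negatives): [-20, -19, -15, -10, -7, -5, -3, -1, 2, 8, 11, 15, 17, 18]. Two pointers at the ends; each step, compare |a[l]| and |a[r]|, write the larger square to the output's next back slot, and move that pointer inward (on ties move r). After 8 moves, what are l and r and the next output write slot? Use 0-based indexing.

[0,13] |-20|>|18| out[13]=400 → l++
[1,13] |-19|>|18| out[12]=361 → l++
[2,13] |-15|<=|18| out[11]=324 → r--
[2,12] |-15|<=|17| out[10]=289 → r--
[2,11] |-15|<=|15| out[9]=225 → r--
[2,10] |-15|>|11| out[8]=225 → l++
[3,10] |-10|<=|11| out[7]=121 → r--
[3,9] |-10|>|8| out[6]=100 → l++

l=4, r=9, next write slot=5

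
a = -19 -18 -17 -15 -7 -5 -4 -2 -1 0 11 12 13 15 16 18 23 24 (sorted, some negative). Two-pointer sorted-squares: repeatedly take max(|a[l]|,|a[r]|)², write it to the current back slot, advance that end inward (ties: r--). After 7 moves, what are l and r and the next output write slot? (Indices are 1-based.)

l=1 r=18: |-19|<=|24| out[18]=576, r--
l=1 r=17: |-19|<=|23| out[17]=529, r--
l=1 r=16: |-19|>|18| out[16]=361, l++
l=2 r=16: |-18|<=|18| out[15]=324, r--
l=2 r=15: |-18|>|16| out[14]=324, l++
l=3 r=15: |-17|>|16| out[13]=289, l++
l=4 r=15: |-15|<=|16| out[12]=256, r--

l=4, r=14, next write slot=11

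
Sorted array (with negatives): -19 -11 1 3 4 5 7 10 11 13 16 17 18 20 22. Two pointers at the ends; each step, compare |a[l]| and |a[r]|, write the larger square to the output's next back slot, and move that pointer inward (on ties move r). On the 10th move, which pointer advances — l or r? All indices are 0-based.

[0,14] |-19|<=|22| out[14]=484 → r--
[0,13] |-19|<=|20| out[13]=400 → r--
[0,12] |-19|>|18| out[12]=361 → l++
[1,12] |-11|<=|18| out[11]=324 → r--
[1,11] |-11|<=|17| out[10]=289 → r--
[1,10] |-11|<=|16| out[9]=256 → r--
[1,9] |-11|<=|13| out[8]=169 → r--
[1,8] |-11|<=|11| out[7]=121 → r--
[1,7] |-11|>|10| out[6]=121 → l++
[2,7] |1|<=|10| out[5]=100 → r--

r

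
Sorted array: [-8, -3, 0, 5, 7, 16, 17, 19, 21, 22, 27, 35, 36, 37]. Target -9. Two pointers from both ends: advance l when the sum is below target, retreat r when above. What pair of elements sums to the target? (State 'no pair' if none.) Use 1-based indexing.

l=1 r=14: -8+37=29 >-9, r--
l=1 r=13: -8+36=28 >-9, r--
l=1 r=12: -8+35=27 >-9, r--
l=1 r=11: -8+27=19 >-9, r--
l=1 r=10: -8+22=14 >-9, r--
l=1 r=9: -8+21=13 >-9, r--
l=1 r=8: -8+19=11 >-9, r--
l=1 r=7: -8+17=9 >-9, r--
l=1 r=6: -8+16=8 >-9, r--
l=1 r=5: -8+7=-1 >-9, r--
l=1 r=4: -8+5=-3 >-9, r--
l=1 r=3: -8+0=-8 >-9, r--
l=1 r=2: -8+-3=-11 <-9, l++

no pair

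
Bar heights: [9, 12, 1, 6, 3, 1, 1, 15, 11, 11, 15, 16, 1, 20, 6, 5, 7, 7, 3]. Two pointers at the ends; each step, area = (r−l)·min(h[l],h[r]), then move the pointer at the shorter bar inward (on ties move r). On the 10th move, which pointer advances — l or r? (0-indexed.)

l

[0,18] min(9,3)*18=54 best=54 * → r--
[0,17] min(9,7)*17=119 best=119 * → r--
[0,16] min(9,7)*16=112 best=119 → r--
[0,15] min(9,5)*15=75 best=119 → r--
[0,14] min(9,6)*14=84 best=119 → r--
[0,13] min(9,20)*13=117 best=119 → l++
[1,13] min(12,20)*12=144 best=144 * → l++
[2,13] min(1,20)*11=11 best=144 → l++
[3,13] min(6,20)*10=60 best=144 → l++
[4,13] min(3,20)*9=27 best=144 → l++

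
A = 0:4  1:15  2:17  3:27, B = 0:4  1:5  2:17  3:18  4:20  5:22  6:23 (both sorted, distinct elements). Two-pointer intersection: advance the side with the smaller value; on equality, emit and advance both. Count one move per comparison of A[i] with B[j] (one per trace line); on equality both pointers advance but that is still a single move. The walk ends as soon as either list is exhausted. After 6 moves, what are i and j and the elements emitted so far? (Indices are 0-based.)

i=0 j=0: 4==4 emit, i++,j++
i=1 j=1: 15>5, j++
i=1 j=2: 15<17, i++
i=2 j=2: 17==17 emit, i++,j++
i=3 j=3: 27>18, j++
i=3 j=4: 27>20, j++

i=3, j=5, emitted=[4, 17]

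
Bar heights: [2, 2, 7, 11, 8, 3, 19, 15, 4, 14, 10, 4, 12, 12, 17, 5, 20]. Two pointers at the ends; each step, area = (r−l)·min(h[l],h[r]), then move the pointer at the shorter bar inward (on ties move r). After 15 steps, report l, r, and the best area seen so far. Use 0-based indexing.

[0,16] min(2,20)*16=32 best=32 * → l++
[1,16] min(2,20)*15=30 best=32 → l++
[2,16] min(7,20)*14=98 best=98 * → l++
[3,16] min(11,20)*13=143 best=143 * → l++
[4,16] min(8,20)*12=96 best=143 → l++
[5,16] min(3,20)*11=33 best=143 → l++
[6,16] min(19,20)*10=190 best=190 * → l++
[7,16] min(15,20)*9=135 best=190 → l++
[8,16] min(4,20)*8=32 best=190 → l++
[9,16] min(14,20)*7=98 best=190 → l++
[10,16] min(10,20)*6=60 best=190 → l++
[11,16] min(4,20)*5=20 best=190 → l++
[12,16] min(12,20)*4=48 best=190 → l++
[13,16] min(12,20)*3=36 best=190 → l++
[14,16] min(17,20)*2=34 best=190 → l++

l=15, r=16, best area=190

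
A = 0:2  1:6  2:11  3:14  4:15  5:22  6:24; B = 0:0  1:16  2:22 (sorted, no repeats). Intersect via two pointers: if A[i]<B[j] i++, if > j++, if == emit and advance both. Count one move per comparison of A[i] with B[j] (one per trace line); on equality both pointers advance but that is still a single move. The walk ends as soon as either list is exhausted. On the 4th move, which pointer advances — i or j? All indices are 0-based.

[i=0,j=0] 2>0 → j++
[i=0,j=1] 2<16 → i++
[i=1,j=1] 6<16 → i++
[i=2,j=1] 11<16 → i++

i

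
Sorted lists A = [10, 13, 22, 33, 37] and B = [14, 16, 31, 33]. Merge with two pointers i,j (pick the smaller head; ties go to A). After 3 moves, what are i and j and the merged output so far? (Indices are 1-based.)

i=3, j=2, merged so far=[10, 13, 14]

[i=1,j=1] A[i]=10<=B[j]=14 take 10 → i++
[i=2,j=1] A[i]=13<=B[j]=14 take 13 → i++
[i=3,j=1] A[i]=22>B[j]=14 take 14 → j++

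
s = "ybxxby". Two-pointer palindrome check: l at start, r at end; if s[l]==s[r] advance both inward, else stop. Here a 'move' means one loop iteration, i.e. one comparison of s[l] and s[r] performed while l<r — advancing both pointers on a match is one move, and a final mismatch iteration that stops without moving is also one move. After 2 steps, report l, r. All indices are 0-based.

l=2, r=3

l=0 r=5: 'y'=='y', l++,r--
l=1 r=4: 'b'=='b', l++,r--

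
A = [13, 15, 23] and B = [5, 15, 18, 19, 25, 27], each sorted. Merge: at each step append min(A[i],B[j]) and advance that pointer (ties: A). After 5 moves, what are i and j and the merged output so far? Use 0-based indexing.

i=0 j=0: A[i]=13>B[j]=5 take 5, j++
i=0 j=1: A[i]=13<=B[j]=15 take 13, i++
i=1 j=1: A[i]=15<=B[j]=15 take 15, i++
i=2 j=1: A[i]=23>B[j]=15 take 15, j++
i=2 j=2: A[i]=23>B[j]=18 take 18, j++

i=2, j=3, merged so far=[5, 13, 15, 15, 18]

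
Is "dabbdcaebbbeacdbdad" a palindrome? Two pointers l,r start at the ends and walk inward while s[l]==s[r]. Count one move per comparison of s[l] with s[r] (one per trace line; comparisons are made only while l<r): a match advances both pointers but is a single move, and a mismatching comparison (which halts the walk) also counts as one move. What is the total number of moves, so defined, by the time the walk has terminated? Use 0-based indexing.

3 moves

l=0 r=18: 'd'=='d', l++,r--
l=1 r=17: 'a'=='a', l++,r--
l=2 r=16: 'b'!='d', stop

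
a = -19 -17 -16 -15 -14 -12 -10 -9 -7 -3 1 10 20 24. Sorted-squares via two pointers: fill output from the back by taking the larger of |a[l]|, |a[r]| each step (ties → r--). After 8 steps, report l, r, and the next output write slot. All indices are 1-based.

l=1 r=14: |-19|<=|24| out[14]=576, r--
l=1 r=13: |-19|<=|20| out[13]=400, r--
l=1 r=12: |-19|>|10| out[12]=361, l++
l=2 r=12: |-17|>|10| out[11]=289, l++
l=3 r=12: |-16|>|10| out[10]=256, l++
l=4 r=12: |-15|>|10| out[9]=225, l++
l=5 r=12: |-14|>|10| out[8]=196, l++
l=6 r=12: |-12|>|10| out[7]=144, l++

l=7, r=12, next write slot=6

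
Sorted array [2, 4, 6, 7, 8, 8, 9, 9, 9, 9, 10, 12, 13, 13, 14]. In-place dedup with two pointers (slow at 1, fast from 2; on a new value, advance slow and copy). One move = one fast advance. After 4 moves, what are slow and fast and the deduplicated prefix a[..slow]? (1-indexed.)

slow=1 fast=2: a[fast]=4≠a[slow]=2 write a[2]=4, slow++,fast++
slow=2 fast=3: a[fast]=6≠a[slow]=4 write a[3]=6, slow++,fast++
slow=3 fast=4: a[fast]=7≠a[slow]=6 write a[4]=7, slow++,fast++
slow=4 fast=5: a[fast]=8≠a[slow]=7 write a[5]=8, slow++,fast++

slow=5, fast=6, prefix=[2, 4, 6, 7, 8]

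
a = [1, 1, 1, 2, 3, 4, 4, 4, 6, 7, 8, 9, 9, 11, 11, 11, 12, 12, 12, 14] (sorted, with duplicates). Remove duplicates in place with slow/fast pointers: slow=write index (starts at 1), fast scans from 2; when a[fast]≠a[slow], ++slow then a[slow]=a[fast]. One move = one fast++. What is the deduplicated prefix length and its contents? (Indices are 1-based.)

(s=1,f=2) a[fast]=1=a[slow] dup → fast++
(s=1,f=3) a[fast]=1=a[slow] dup → fast++
(s=1,f=4) a[fast]=2≠a[slow]=1 write a[2]=2 → slow++,fast++
(s=2,f=5) a[fast]=3≠a[slow]=2 write a[3]=3 → slow++,fast++
(s=3,f=6) a[fast]=4≠a[slow]=3 write a[4]=4 → slow++,fast++
(s=4,f=7) a[fast]=4=a[slow] dup → fast++
(s=4,f=8) a[fast]=4=a[slow] dup → fast++
(s=4,f=9) a[fast]=6≠a[slow]=4 write a[5]=6 → slow++,fast++
(s=5,f=10) a[fast]=7≠a[slow]=6 write a[6]=7 → slow++,fast++
(s=6,f=11) a[fast]=8≠a[slow]=7 write a[7]=8 → slow++,fast++
(s=7,f=12) a[fast]=9≠a[slow]=8 write a[8]=9 → slow++,fast++
(s=8,f=13) a[fast]=9=a[slow] dup → fast++
(s=8,f=14) a[fast]=11≠a[slow]=9 write a[9]=11 → slow++,fast++
(s=9,f=15) a[fast]=11=a[slow] dup → fast++
(s=9,f=16) a[fast]=11=a[slow] dup → fast++
(s=9,f=17) a[fast]=12≠a[slow]=11 write a[10]=12 → slow++,fast++
(s=10,f=18) a[fast]=12=a[slow] dup → fast++
(s=10,f=19) a[fast]=12=a[slow] dup → fast++
(s=10,f=20) a[fast]=14≠a[slow]=12 write a[11]=14 → slow++,fast++

length 11; prefix = [1, 2, 3, 4, 6, 7, 8, 9, 11, 12, 14]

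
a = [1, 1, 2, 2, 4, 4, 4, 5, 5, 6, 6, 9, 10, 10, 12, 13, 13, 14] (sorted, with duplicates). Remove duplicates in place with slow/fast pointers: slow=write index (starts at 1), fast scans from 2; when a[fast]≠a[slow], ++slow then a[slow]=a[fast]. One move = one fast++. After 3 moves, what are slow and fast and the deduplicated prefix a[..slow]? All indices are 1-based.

slow=2, fast=5, prefix=[1, 2]

(s=1,f=2) a[fast]=1=a[slow] dup → fast++
(s=1,f=3) a[fast]=2≠a[slow]=1 write a[2]=2 → slow++,fast++
(s=2,f=4) a[fast]=2=a[slow] dup → fast++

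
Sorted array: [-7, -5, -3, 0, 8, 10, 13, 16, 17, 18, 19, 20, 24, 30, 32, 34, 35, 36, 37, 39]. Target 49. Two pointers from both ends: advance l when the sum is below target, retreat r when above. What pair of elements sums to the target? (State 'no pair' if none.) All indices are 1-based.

(10, 39)

l=1 r=20: -7+39=32 <49, l++
l=2 r=20: -5+39=34 <49, l++
l=3 r=20: -3+39=36 <49, l++
l=4 r=20: 0+39=39 <49, l++
l=5 r=20: 8+39=47 <49, l++
l=6 r=20: 10+39=49, found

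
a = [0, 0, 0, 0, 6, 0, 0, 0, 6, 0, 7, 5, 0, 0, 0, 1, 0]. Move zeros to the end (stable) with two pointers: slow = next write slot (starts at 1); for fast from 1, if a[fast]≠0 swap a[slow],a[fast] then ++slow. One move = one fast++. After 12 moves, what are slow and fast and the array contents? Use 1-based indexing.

(s=1,f=1) a[fast]=0 → fast++
(s=1,f=2) a[fast]=0 → fast++
(s=1,f=3) a[fast]=0 → fast++
(s=1,f=4) a[fast]=0 → fast++
(s=1,f=5) a[fast]=6≠0 swap→a[1]=6 → slow++,fast++
(s=2,f=6) a[fast]=0 → fast++
(s=2,f=7) a[fast]=0 → fast++
(s=2,f=8) a[fast]=0 → fast++
(s=2,f=9) a[fast]=6≠0 swap→a[2]=6 → slow++,fast++
(s=3,f=10) a[fast]=0 → fast++
(s=3,f=11) a[fast]=7≠0 swap→a[3]=7 → slow++,fast++
(s=4,f=12) a[fast]=5≠0 swap→a[4]=5 → slow++,fast++

slow=5, fast=13, a=[6, 6, 7, 5, 0, 0, 0, 0, 0, 0, 0, 0, 0, 0, 0, 1, 0]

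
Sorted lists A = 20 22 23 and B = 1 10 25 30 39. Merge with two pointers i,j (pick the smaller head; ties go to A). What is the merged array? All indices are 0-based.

[1, 10, 20, 22, 23, 25, 30, 39]

[i=0,j=0] A[i]=20>B[j]=1 take 1 → j++
[i=0,j=1] A[i]=20>B[j]=10 take 10 → j++
[i=0,j=2] A[i]=20<=B[j]=25 take 20 → i++
[i=1,j=2] A[i]=22<=B[j]=25 take 22 → i++
[i=2,j=2] A[i]=23<=B[j]=25 take 23 → i++
[i=3,j=2] A done, take B[j]=25 → j++
[i=3,j=3] A done, take B[j]=30 → j++
[i=3,j=4] A done, take B[j]=39 → j++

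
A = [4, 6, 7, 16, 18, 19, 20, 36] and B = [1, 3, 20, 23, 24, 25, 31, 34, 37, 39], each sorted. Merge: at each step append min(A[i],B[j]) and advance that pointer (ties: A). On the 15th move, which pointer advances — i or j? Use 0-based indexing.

i=0 j=0: A[i]=4>B[j]=1 take 1, j++
i=0 j=1: A[i]=4>B[j]=3 take 3, j++
i=0 j=2: A[i]=4<=B[j]=20 take 4, i++
i=1 j=2: A[i]=6<=B[j]=20 take 6, i++
i=2 j=2: A[i]=7<=B[j]=20 take 7, i++
i=3 j=2: A[i]=16<=B[j]=20 take 16, i++
i=4 j=2: A[i]=18<=B[j]=20 take 18, i++
i=5 j=2: A[i]=19<=B[j]=20 take 19, i++
i=6 j=2: A[i]=20<=B[j]=20 take 20, i++
i=7 j=2: A[i]=36>B[j]=20 take 20, j++
i=7 j=3: A[i]=36>B[j]=23 take 23, j++
i=7 j=4: A[i]=36>B[j]=24 take 24, j++
i=7 j=5: A[i]=36>B[j]=25 take 25, j++
i=7 j=6: A[i]=36>B[j]=31 take 31, j++
i=7 j=7: A[i]=36>B[j]=34 take 34, j++

j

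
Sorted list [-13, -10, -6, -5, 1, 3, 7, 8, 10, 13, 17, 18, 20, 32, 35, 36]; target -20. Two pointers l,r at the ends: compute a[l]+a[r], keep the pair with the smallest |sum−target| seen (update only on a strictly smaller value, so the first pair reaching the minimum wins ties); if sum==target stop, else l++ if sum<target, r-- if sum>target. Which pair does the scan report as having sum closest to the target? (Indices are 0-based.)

[0,15] -13+36=23 d=43 * → r--
[0,14] -13+35=22 d=42 * → r--
[0,13] -13+32=19 d=39 * → r--
[0,12] -13+20=7 d=27 * → r--
[0,11] -13+18=5 d=25 * → r--
[0,10] -13+17=4 d=24 * → r--
[0,9] -13+13=0 d=20 * → r--
[0,8] -13+10=-3 d=17 * → r--
[0,7] -13+8=-5 d=15 * → r--
[0,6] -13+7=-6 d=14 * → r--
[0,5] -13+3=-10 d=10 * → r--
[0,4] -13+1=-12 d=8 * → r--
[0,3] -13+-5=-18 d=2 * → r--
[0,2] -13+-6=-19 d=1 * → r--
[0,1] -13+-10=-23 d=3 → l++

pair (-13, -6) with sum -19 (|Δ|=1)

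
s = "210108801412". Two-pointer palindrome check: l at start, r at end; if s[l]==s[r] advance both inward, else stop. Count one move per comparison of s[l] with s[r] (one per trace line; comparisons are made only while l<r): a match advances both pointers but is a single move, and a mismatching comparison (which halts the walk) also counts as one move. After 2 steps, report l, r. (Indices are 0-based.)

l=0 r=11: '2'=='2', l++,r--
l=1 r=10: '1'=='1', l++,r--

l=2, r=9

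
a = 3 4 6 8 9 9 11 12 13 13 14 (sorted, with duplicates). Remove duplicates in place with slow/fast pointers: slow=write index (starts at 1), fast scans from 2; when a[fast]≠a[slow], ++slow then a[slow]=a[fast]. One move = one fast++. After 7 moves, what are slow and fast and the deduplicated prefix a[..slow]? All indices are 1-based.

slow=7, fast=9, prefix=[3, 4, 6, 8, 9, 11, 12]

(s=1,f=2) a[fast]=4≠a[slow]=3 write a[2]=4 → slow++,fast++
(s=2,f=3) a[fast]=6≠a[slow]=4 write a[3]=6 → slow++,fast++
(s=3,f=4) a[fast]=8≠a[slow]=6 write a[4]=8 → slow++,fast++
(s=4,f=5) a[fast]=9≠a[slow]=8 write a[5]=9 → slow++,fast++
(s=5,f=6) a[fast]=9=a[slow] dup → fast++
(s=5,f=7) a[fast]=11≠a[slow]=9 write a[6]=11 → slow++,fast++
(s=6,f=8) a[fast]=12≠a[slow]=11 write a[7]=12 → slow++,fast++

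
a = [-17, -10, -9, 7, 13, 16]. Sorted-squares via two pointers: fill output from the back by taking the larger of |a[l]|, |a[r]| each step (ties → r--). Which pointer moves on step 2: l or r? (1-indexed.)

l=1 r=6: |-17|>|16| out[6]=289, l++
l=2 r=6: |-10|<=|16| out[5]=256, r--

r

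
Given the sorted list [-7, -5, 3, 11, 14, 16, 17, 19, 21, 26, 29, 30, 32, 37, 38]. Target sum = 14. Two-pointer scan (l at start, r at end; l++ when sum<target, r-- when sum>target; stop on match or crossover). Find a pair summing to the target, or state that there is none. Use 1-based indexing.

(-7, 21)

l=1 r=15: -7+38=31 >14, r--
l=1 r=14: -7+37=30 >14, r--
l=1 r=13: -7+32=25 >14, r--
l=1 r=12: -7+30=23 >14, r--
l=1 r=11: -7+29=22 >14, r--
l=1 r=10: -7+26=19 >14, r--
l=1 r=9: -7+21=14, found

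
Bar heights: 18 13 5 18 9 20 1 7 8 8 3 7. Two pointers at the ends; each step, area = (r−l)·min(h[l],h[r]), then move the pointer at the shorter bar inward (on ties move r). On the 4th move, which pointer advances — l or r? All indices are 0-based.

[0,11] min(18,7)*11=77 best=77 * → r--
[0,10] min(18,3)*10=30 best=77 → r--
[0,9] min(18,8)*9=72 best=77 → r--
[0,8] min(18,8)*8=64 best=77 → r--

r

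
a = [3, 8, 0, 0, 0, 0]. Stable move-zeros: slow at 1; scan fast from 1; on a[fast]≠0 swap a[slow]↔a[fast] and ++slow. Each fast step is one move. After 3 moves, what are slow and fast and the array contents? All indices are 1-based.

(s=1,f=1) a[fast]=3≠0 swap→a[1]=3 → slow++,fast++
(s=2,f=2) a[fast]=8≠0 swap→a[2]=8 → slow++,fast++
(s=3,f=3) a[fast]=0 → fast++

slow=3, fast=4, a=[3, 8, 0, 0, 0, 0]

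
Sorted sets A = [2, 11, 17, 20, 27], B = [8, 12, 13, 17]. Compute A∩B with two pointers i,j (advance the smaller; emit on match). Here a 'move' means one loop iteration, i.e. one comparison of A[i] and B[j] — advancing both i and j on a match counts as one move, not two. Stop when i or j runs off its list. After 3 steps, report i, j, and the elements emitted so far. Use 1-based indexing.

i=1 j=1: 2<8, i++
i=2 j=1: 11>8, j++
i=2 j=2: 11<12, i++

i=3, j=2, emitted=[]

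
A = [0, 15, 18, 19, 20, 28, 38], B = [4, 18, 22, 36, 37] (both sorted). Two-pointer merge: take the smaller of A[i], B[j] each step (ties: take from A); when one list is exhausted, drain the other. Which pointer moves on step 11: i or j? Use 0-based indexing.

[i=0,j=0] A[i]=0<=B[j]=4 take 0 → i++
[i=1,j=0] A[i]=15>B[j]=4 take 4 → j++
[i=1,j=1] A[i]=15<=B[j]=18 take 15 → i++
[i=2,j=1] A[i]=18<=B[j]=18 take 18 → i++
[i=3,j=1] A[i]=19>B[j]=18 take 18 → j++
[i=3,j=2] A[i]=19<=B[j]=22 take 19 → i++
[i=4,j=2] A[i]=20<=B[j]=22 take 20 → i++
[i=5,j=2] A[i]=28>B[j]=22 take 22 → j++
[i=5,j=3] A[i]=28<=B[j]=36 take 28 → i++
[i=6,j=3] A[i]=38>B[j]=36 take 36 → j++
[i=6,j=4] A[i]=38>B[j]=37 take 37 → j++

j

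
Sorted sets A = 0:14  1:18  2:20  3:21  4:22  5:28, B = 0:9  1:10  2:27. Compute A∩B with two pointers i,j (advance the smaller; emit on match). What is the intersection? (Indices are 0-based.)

intersection = []

[i=0,j=0] 14>9 → j++
[i=0,j=1] 14>10 → j++
[i=0,j=2] 14<27 → i++
[i=1,j=2] 18<27 → i++
[i=2,j=2] 20<27 → i++
[i=3,j=2] 21<27 → i++
[i=4,j=2] 22<27 → i++
[i=5,j=2] 28>27 → j++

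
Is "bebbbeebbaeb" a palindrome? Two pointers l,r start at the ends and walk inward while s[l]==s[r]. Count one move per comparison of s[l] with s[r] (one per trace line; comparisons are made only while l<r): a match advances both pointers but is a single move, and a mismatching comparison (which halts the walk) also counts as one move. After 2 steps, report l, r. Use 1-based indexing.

l=1 r=12: 'b'=='b', l++,r--
l=2 r=11: 'e'=='e', l++,r--

l=3, r=10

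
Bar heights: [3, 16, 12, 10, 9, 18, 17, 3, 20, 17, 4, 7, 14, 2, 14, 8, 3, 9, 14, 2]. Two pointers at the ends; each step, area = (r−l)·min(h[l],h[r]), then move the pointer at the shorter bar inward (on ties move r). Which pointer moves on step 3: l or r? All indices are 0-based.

l=0 r=19: min(3,2)*19=38 best=38 *, r--
l=0 r=18: min(3,14)*18=54 best=54 *, l++
l=1 r=18: min(16,14)*17=238 best=238 *, r--

r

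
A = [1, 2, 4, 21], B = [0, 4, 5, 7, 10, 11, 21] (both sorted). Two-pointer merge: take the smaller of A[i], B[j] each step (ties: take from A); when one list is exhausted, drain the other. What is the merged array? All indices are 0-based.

[0, 1, 2, 4, 4, 5, 7, 10, 11, 21, 21]

i=0 j=0: A[i]=1>B[j]=0 take 0, j++
i=0 j=1: A[i]=1<=B[j]=4 take 1, i++
i=1 j=1: A[i]=2<=B[j]=4 take 2, i++
i=2 j=1: A[i]=4<=B[j]=4 take 4, i++
i=3 j=1: A[i]=21>B[j]=4 take 4, j++
i=3 j=2: A[i]=21>B[j]=5 take 5, j++
i=3 j=3: A[i]=21>B[j]=7 take 7, j++
i=3 j=4: A[i]=21>B[j]=10 take 10, j++
i=3 j=5: A[i]=21>B[j]=11 take 11, j++
i=3 j=6: A[i]=21<=B[j]=21 take 21, i++
i=4 j=6: A done, take B[j]=21, j++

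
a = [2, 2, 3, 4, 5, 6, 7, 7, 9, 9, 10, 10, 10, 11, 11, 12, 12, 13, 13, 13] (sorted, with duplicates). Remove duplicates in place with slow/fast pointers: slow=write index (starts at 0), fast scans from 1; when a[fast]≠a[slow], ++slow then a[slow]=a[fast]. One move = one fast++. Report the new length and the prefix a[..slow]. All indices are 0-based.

length 11; prefix = [2, 3, 4, 5, 6, 7, 9, 10, 11, 12, 13]

slow=0 fast=1: a[fast]=2=a[slow] dup, fast++
slow=0 fast=2: a[fast]=3≠a[slow]=2 write a[1]=3, slow++,fast++
slow=1 fast=3: a[fast]=4≠a[slow]=3 write a[2]=4, slow++,fast++
slow=2 fast=4: a[fast]=5≠a[slow]=4 write a[3]=5, slow++,fast++
slow=3 fast=5: a[fast]=6≠a[slow]=5 write a[4]=6, slow++,fast++
slow=4 fast=6: a[fast]=7≠a[slow]=6 write a[5]=7, slow++,fast++
slow=5 fast=7: a[fast]=7=a[slow] dup, fast++
slow=5 fast=8: a[fast]=9≠a[slow]=7 write a[6]=9, slow++,fast++
slow=6 fast=9: a[fast]=9=a[slow] dup, fast++
slow=6 fast=10: a[fast]=10≠a[slow]=9 write a[7]=10, slow++,fast++
slow=7 fast=11: a[fast]=10=a[slow] dup, fast++
slow=7 fast=12: a[fast]=10=a[slow] dup, fast++
slow=7 fast=13: a[fast]=11≠a[slow]=10 write a[8]=11, slow++,fast++
slow=8 fast=14: a[fast]=11=a[slow] dup, fast++
slow=8 fast=15: a[fast]=12≠a[slow]=11 write a[9]=12, slow++,fast++
slow=9 fast=16: a[fast]=12=a[slow] dup, fast++
slow=9 fast=17: a[fast]=13≠a[slow]=12 write a[10]=13, slow++,fast++
slow=10 fast=18: a[fast]=13=a[slow] dup, fast++
slow=10 fast=19: a[fast]=13=a[slow] dup, fast++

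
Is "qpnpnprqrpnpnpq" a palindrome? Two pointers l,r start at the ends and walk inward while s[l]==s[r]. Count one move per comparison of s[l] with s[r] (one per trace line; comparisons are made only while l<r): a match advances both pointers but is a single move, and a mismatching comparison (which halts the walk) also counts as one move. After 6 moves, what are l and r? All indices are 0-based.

[0,14] 'q'=='q' → l++,r--
[1,13] 'p'=='p' → l++,r--
[2,12] 'n'=='n' → l++,r--
[3,11] 'p'=='p' → l++,r--
[4,10] 'n'=='n' → l++,r--
[5,9] 'p'=='p' → l++,r--

l=6, r=8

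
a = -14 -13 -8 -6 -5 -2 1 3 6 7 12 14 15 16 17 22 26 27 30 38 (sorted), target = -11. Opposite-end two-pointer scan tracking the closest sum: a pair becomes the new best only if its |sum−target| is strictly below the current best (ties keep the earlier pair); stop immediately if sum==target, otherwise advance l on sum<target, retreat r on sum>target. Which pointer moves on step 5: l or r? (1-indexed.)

[1,20] -14+38=24 d=35 * → r--
[1,19] -14+30=16 d=27 * → r--
[1,18] -14+27=13 d=24 * → r--
[1,17] -14+26=12 d=23 * → r--
[1,16] -14+22=8 d=19 * → r--

r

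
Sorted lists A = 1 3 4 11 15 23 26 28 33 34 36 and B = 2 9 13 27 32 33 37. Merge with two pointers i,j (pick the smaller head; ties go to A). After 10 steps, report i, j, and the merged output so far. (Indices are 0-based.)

i=7, j=3, merged so far=[1, 2, 3, 4, 9, 11, 13, 15, 23, 26]

i=0 j=0: A[i]=1<=B[j]=2 take 1, i++
i=1 j=0: A[i]=3>B[j]=2 take 2, j++
i=1 j=1: A[i]=3<=B[j]=9 take 3, i++
i=2 j=1: A[i]=4<=B[j]=9 take 4, i++
i=3 j=1: A[i]=11>B[j]=9 take 9, j++
i=3 j=2: A[i]=11<=B[j]=13 take 11, i++
i=4 j=2: A[i]=15>B[j]=13 take 13, j++
i=4 j=3: A[i]=15<=B[j]=27 take 15, i++
i=5 j=3: A[i]=23<=B[j]=27 take 23, i++
i=6 j=3: A[i]=26<=B[j]=27 take 26, i++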